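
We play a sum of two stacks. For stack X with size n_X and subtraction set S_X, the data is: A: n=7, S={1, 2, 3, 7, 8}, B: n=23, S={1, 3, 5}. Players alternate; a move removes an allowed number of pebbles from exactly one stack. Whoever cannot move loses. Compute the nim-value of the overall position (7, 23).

2

Stack A, S = {1, 2, 3, 7, 8}:
n : 0 1 2 3 4 5 6 7
G : 0 1 2 3 0 1 2 3
G_A(7) = 3.
Stack B, S = {1, 3, 5}:
G(0) = 0
G(1) = mex{0} = 1
G(2) = mex{1} = 0
G(3) = mex{0,0} = 1
G(4) = mex{1,1} = 0
G(5) = mex{0,0,0} = 1
G(6) = mex{1,1,1} = 0
G(7) = mex{0,0,0} = 1
G(8) = mex{1,1,1} = 0
G(9) = mex{0,0,0} = 1
G(10) = mex{1,1,1} = 0
G(11) = mex{0,0,0} = 1
G(12) = mex{1,1,1} = 0
G(13) = mex{0,0,0} = 1
G(14) = mex{1,1,1} = 0
G(15) = mex{0,0,0} = 1
G(16) = mex{1,1,1} = 0
G(17) = mex{0,0,0} = 1
G(18) = mex{1,1,1} = 0
G(19) = mex{0,0,0} = 1
G(20) = mex{1,1,1} = 0
G(21) = mex{0,0,0} = 1
G(22) = mex{1,1,1} = 0
G(23) = mex{0,0,0} = 1
G_B(23) = 1.
Combined Grundy value = 3 ⊕ 1 = 2.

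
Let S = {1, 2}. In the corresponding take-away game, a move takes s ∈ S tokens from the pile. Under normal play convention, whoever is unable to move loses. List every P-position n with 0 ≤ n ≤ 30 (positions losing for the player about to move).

G(0) = 0
G(1) = mex{0} = 1
G(2) = mex{1,0} = 2
G(3) = mex{2,1} = 0
G(4) = mex{0,2} = 1
G(5) = mex{1,0} = 2
G(6) = mex{2,1} = 0
G(7) = mex{0,2} = 1
G(8) = mex{1,0} = 2
G(9) = mex{2,1} = 0
G(10) = mex{0,2} = 1
G(11) = mex{1,0} = 2
G(12) = mex{2,1} = 0
G(13) = mex{0,2} = 1
G(14) = mex{1,0} = 2
G(15) = mex{2,1} = 0
G(16) = mex{0,2} = 1
G(17) = mex{1,0} = 2
G(18) = mex{2,1} = 0
G(19) = mex{0,2} = 1
G(20) = mex{1,0} = 2
G(21) = mex{2,1} = 0
G(22) = mex{0,2} = 1
G(23) = mex{1,0} = 2
G(24) = mex{2,1} = 0
G(25) = mex{0,2} = 1
G(26) = mex{1,0} = 2
G(27) = mex{2,1} = 0
G(28) = mex{0,2} = 1
G(29) = mex{1,0} = 2
G(30) = mex{2,1} = 0
P-positions are exactly the n with G(n) = 0.

0, 3, 6, 9, 12, 15, 18, 21, 24, 27, 30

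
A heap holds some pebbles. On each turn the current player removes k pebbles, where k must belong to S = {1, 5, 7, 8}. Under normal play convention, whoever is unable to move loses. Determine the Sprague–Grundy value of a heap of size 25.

G(0) = 0
G(1) = mex{0} = 1
G(2) = mex{1} = 0
G(3) = mex{0} = 1
G(4) = mex{1} = 0
G(5) = mex{0,0} = 1
G(6) = mex{1,1} = 0
G(7) = mex{0,0,0} = 1
G(8) = mex{1,1,1,0} = 2
G(9) = mex{2,0,0,1} = 3
G(10) = mex{3,1,1,0} = 2
G(11) = mex{2,0,0,1} = 3
G(12) = mex{3,1,1,0} = 2
G(13) = mex{2,2,0,1} = 3
G(14) = mex{3,3,1,0} = 2
G(15) = mex{2,2,2,1} = 0
G(16) = mex{0,3,3,2} = 1
G(17) = mex{1,2,2,3} = 0
G(18) = mex{0,3,3,2} = 1
G(19) = mex{1,2,2,3} = 0
G(20) = mex{0,0,3,2} = 1
G(21) = mex{1,1,2,3} = 0
G(22) = mex{0,0,0,2} = 1
G(23) = mex{1,1,1,0} = 2
G(24) = mex{2,0,0,1} = 3
G(25) = mex{3,1,1,0} = 2

2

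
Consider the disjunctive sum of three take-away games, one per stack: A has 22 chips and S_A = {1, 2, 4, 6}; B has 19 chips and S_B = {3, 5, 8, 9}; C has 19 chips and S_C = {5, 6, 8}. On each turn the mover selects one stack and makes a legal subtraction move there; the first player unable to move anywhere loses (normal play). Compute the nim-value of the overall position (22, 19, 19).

0

Stack A, S = {1, 2, 4, 6}:
n :  0  1  2  3  4  5  6  7  8  9 10 11 12 13 14 15 16 17 18 19 20 21 22
G :  0  1  2  0  1  2  3  4  0  1  2  0  1  2  3  4  0  1  2  0  1  2  3
G_A(22) = 3.
Stack B, S = {3, 5, 8, 9}:
n :  0  1  2  3  4  5  6  7  8  9 10 11 12 13 14 15 16 17 18 19
G :  0  0  0  1  1  1  2  2  2  3  3  3  0  0  0  1  1  1  2  2
G_B(19) = 2.
Stack C, S = {5, 6, 8}:
n :  0  1  2  3  4  5  6  7  8  9 10 11 12 13 14 15 16 17 18 19
G :  0  0  0  0  0  1  1  1  1  1  2  2  2  0  0  0  0  0  1  1
G_C(19) = 1.
Combined Grundy value = 3 ⊕ 2 ⊕ 1 = 0.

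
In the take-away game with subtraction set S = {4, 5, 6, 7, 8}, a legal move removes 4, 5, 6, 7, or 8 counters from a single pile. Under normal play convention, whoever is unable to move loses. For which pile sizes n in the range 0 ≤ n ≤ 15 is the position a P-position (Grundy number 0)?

0, 1, 2, 3, 12, 13, 14, 15

G(0) = 0
G(1) = mex{} = 0
G(2) = mex{} = 0
G(3) = mex{} = 0
G(4) = mex{0} = 1
G(5) = mex{0,0} = 1
G(6) = mex{0,0,0} = 1
G(7) = mex{0,0,0,0} = 1
G(8) = mex{1,0,0,0,0} = 2
G(9) = mex{1,1,0,0,0} = 2
G(10) = mex{1,1,1,0,0} = 2
G(11) = mex{1,1,1,1,0} = 2
G(12) = mex{2,1,1,1,1} = 0
G(13) = mex{2,2,1,1,1} = 0
G(14) = mex{2,2,2,1,1} = 0
G(15) = mex{2,2,2,2,1} = 0
P-positions are exactly the n with G(n) = 0.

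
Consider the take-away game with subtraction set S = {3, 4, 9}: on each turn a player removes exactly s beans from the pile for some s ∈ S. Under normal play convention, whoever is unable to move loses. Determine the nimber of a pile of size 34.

G(0) = 0
G(1) = mex{} = 0
G(2) = mex{} = 0
G(3) = mex{0} = 1
G(4) = mex{0,0} = 1
G(5) = mex{0,0} = 1
G(6) = mex{1,0} = 2
G(7) = mex{1,1} = 0
G(8) = mex{1,1} = 0
G(9) = mex{2,1,0} = 3
G(10) = mex{0,2,0} = 1
G(11) = mex{0,0,0} = 1
G(12) = mex{3,0,1} = 2
G(13) = mex{1,3,1} = 0
G(14) = mex{1,1,1} = 0
G(15) = mex{2,1,2} = 0
G(16) = mex{0,2,0} = 1
G(17) = mex{0,0,0} = 1
G(18) = mex{0,0,3} = 1
G(19) = mex{1,0,1} = 2
G(20) = mex{1,1,1} = 0
G(21) = mex{1,1,2} = 0
G(22) = mex{2,1,0} = 3
G(23) = mex{0,2,0} = 1
G(24) = mex{0,0,0} = 1
G(25) = mex{3,0,1} = 2
G(26) = mex{1,3,1} = 0
G(27) = mex{1,1,1} = 0
G(28) = mex{2,1,2} = 0
G(29) = mex{0,2,0} = 1
G(30) = mex{0,0,0} = 1
G(31) = mex{0,0,3} = 1
G(32) = mex{1,0,1} = 2
G(33) = mex{1,1,1} = 0
G(34) = mex{1,1,2} = 0

0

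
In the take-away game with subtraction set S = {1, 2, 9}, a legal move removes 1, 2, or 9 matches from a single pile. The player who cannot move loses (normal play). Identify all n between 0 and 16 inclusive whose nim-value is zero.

G(0) = 0
G(1) = mex{0} = 1
G(2) = mex{1,0} = 2
G(3) = mex{2,1} = 0
G(4) = mex{0,2} = 1
G(5) = mex{1,0} = 2
G(6) = mex{2,1} = 0
G(7) = mex{0,2} = 1
G(8) = mex{1,0} = 2
G(9) = mex{2,1,0} = 3
G(10) = mex{3,2,1} = 0
G(11) = mex{0,3,2} = 1
G(12) = mex{1,0,0} = 2
G(13) = mex{2,1,1} = 0
G(14) = mex{0,2,2} = 1
G(15) = mex{1,0,0} = 2
G(16) = mex{2,1,1} = 0
P-positions are exactly the n with G(n) = 0.

0, 3, 6, 10, 13, 16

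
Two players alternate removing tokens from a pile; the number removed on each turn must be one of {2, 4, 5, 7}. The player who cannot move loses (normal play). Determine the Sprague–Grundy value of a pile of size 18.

0

G(0) = 0
G(1) = mex{} = 0
G(2) = mex{0} = 1
G(3) = mex{0} = 1
G(4) = mex{1,0} = 2
G(5) = mex{1,0,0} = 2
G(6) = mex{2,1,0} = 3
G(7) = mex{2,1,1,0} = 3
G(8) = mex{3,2,1,0} = 4
G(9) = mex{3,2,2,1} = 0
G(10) = mex{4,3,2,1} = 0
G(11) = mex{0,3,3,2} = 1
G(12) = mex{0,4,3,2} = 1
G(13) = mex{1,0,4,3} = 2
G(14) = mex{1,0,0,3} = 2
G(15) = mex{2,1,0,4} = 3
G(16) = mex{2,1,1,0} = 3
G(17) = mex{3,2,1,0} = 4
G(18) = mex{3,2,2,1} = 0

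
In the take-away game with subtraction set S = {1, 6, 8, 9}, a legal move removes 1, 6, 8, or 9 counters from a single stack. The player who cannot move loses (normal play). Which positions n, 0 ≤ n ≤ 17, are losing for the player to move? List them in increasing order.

G(0) = 0
G(1) = mex{0} = 1
G(2) = mex{1} = 0
G(3) = mex{0} = 1
G(4) = mex{1} = 0
G(5) = mex{0} = 1
G(6) = mex{1,0} = 2
G(7) = mex{2,1} = 0
G(8) = mex{0,0,0} = 1
G(9) = mex{1,1,1,0} = 2
G(10) = mex{2,0,0,1} = 3
G(11) = mex{3,1,1,0} = 2
G(12) = mex{2,2,0,1} = 3
G(13) = mex{3,0,1,0} = 2
G(14) = mex{2,1,2,1} = 0
G(15) = mex{0,2,0,2} = 1
G(16) = mex{1,3,1,0} = 2
G(17) = mex{2,2,2,1} = 0
P-positions are exactly the n with G(n) = 0.

0, 2, 4, 7, 14, 17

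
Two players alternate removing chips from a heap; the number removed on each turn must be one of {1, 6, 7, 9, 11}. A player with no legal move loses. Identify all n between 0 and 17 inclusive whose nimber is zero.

G(0) = 0
G(1) = mex{0} = 1
G(2) = mex{1} = 0
G(3) = mex{0} = 1
G(4) = mex{1} = 0
G(5) = mex{0} = 1
G(6) = mex{1,0} = 2
G(7) = mex{2,1,0} = 3
G(8) = mex{3,0,1} = 2
G(9) = mex{2,1,0,0} = 3
G(10) = mex{3,0,1,1} = 2
G(11) = mex{2,1,0,0,0} = 3
G(12) = mex{3,2,1,1,1} = 0
G(13) = mex{0,3,2,0,0} = 1
G(14) = mex{1,2,3,1,1} = 0
G(15) = mex{0,3,2,2,0} = 1
G(16) = mex{1,2,3,3,1} = 0
G(17) = mex{0,3,2,2,2} = 1
P-positions are exactly the n with G(n) = 0.

0, 2, 4, 12, 14, 16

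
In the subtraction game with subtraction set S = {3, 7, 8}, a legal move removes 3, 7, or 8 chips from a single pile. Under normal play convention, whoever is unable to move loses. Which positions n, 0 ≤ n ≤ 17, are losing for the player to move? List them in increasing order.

G(0) = 0
G(1) = mex{} = 0
G(2) = mex{} = 0
G(3) = mex{0} = 1
G(4) = mex{0} = 1
G(5) = mex{0} = 1
G(6) = mex{1} = 0
G(7) = mex{1,0} = 2
G(8) = mex{1,0,0} = 2
G(9) = mex{0,0,0} = 1
G(10) = mex{2,1,0} = 3
G(11) = mex{2,1,1} = 0
G(12) = mex{1,1,1} = 0
G(13) = mex{3,0,1} = 2
G(14) = mex{0,2,0} = 1
G(15) = mex{0,2,2} = 1
G(16) = mex{2,1,2} = 0
G(17) = mex{1,3,1} = 0
P-positions are exactly the n with G(n) = 0.

0, 1, 2, 6, 11, 12, 16, 17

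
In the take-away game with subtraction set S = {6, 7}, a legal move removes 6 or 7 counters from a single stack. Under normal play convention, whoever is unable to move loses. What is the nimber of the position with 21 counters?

G(0) = 0
G(1) = mex{} = 0
G(2) = mex{} = 0
G(3) = mex{} = 0
G(4) = mex{} = 0
G(5) = mex{} = 0
G(6) = mex{0} = 1
G(7) = mex{0,0} = 1
G(8) = mex{0,0} = 1
G(9) = mex{0,0} = 1
G(10) = mex{0,0} = 1
G(11) = mex{0,0} = 1
G(12) = mex{1,0} = 2
G(13) = mex{1,1} = 0
G(14) = mex{1,1} = 0
G(15) = mex{1,1} = 0
G(16) = mex{1,1} = 0
G(17) = mex{1,1} = 0
G(18) = mex{2,1} = 0
G(19) = mex{0,2} = 1
G(20) = mex{0,0} = 1
G(21) = mex{0,0} = 1

1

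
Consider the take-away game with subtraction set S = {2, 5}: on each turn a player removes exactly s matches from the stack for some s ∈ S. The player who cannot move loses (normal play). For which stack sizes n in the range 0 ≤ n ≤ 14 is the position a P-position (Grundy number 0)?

0, 1, 4, 7, 8, 11, 14

G(0) = 0
G(1) = mex{} = 0
G(2) = mex{0} = 1
G(3) = mex{0} = 1
G(4) = mex{1} = 0
G(5) = mex{1,0} = 2
G(6) = mex{0,0} = 1
G(7) = mex{2,1} = 0
G(8) = mex{1,1} = 0
G(9) = mex{0,0} = 1
G(10) = mex{0,2} = 1
G(11) = mex{1,1} = 0
G(12) = mex{1,0} = 2
G(13) = mex{0,0} = 1
G(14) = mex{2,1} = 0
P-positions are exactly the n with G(n) = 0.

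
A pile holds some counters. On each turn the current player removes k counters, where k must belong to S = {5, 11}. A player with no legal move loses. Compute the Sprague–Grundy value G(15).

1

G(0) = 0
G(1) = mex{} = 0
G(2) = mex{} = 0
G(3) = mex{} = 0
G(4) = mex{} = 0
G(5) = mex{0} = 1
G(6) = mex{0} = 1
G(7) = mex{0} = 1
G(8) = mex{0} = 1
G(9) = mex{0} = 1
G(10) = mex{1} = 0
G(11) = mex{1,0} = 2
G(12) = mex{1,0} = 2
G(13) = mex{1,0} = 2
G(14) = mex{1,0} = 2
G(15) = mex{0,0} = 1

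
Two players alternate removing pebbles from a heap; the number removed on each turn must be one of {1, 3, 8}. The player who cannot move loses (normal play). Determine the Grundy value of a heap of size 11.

n :  0  1  2  3  4  5  6  7  8  9 10 11
G :  0  1  0  1  0  1  0  1  2  3  2  0

0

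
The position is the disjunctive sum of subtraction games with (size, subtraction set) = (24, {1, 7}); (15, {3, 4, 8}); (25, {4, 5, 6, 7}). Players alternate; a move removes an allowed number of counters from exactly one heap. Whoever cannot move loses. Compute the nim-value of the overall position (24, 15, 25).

1

Heap A, S = {1, 7}:
G(0) = 0
G(1) = mex{0} = 1
G(2) = mex{1} = 0
G(3) = mex{0} = 1
G(4) = mex{1} = 0
G(5) = mex{0} = 1
G(6) = mex{1} = 0
G(7) = mex{0,0} = 1
G(8) = mex{1,1} = 0
G(9) = mex{0,0} = 1
G(10) = mex{1,1} = 0
G(11) = mex{0,0} = 1
G(12) = mex{1,1} = 0
G(13) = mex{0,0} = 1
G(14) = mex{1,1} = 0
G(15) = mex{0,0} = 1
G(16) = mex{1,1} = 0
G(17) = mex{0,0} = 1
G(18) = mex{1,1} = 0
G(19) = mex{0,0} = 1
G(20) = mex{1,1} = 0
G(21) = mex{0,0} = 1
G(22) = mex{1,1} = 0
G(23) = mex{0,0} = 1
G(24) = mex{1,1} = 0
G_A(24) = 0.
Heap B, S = {3, 4, 8}:
n :  0  1  2  3  4  5  6  7  8  9 10 11 12 13 14 15
G :  0  0  0  1  1  1  2  0  2  3  1  3  0  0  0  1
G_B(15) = 1.
Heap C, S = {4, 5, 6, 7}:
G(0) = 0
G(1) = mex{} = 0
G(2) = mex{} = 0
G(3) = mex{} = 0
G(4) = mex{0} = 1
G(5) = mex{0,0} = 1
G(6) = mex{0,0,0} = 1
G(7) = mex{0,0,0,0} = 1
G(8) = mex{1,0,0,0} = 2
G(9) = mex{1,1,0,0} = 2
G(10) = mex{1,1,1,0} = 2
G(11) = mex{1,1,1,1} = 0
G(12) = mex{2,1,1,1} = 0
G(13) = mex{2,2,1,1} = 0
G(14) = mex{2,2,2,1} = 0
G(15) = mex{0,2,2,2} = 1
G(16) = mex{0,0,2,2} = 1
G(17) = mex{0,0,0,2} = 1
G(18) = mex{0,0,0,0} = 1
G(19) = mex{1,0,0,0} = 2
G(20) = mex{1,1,0,0} = 2
G(21) = mex{1,1,1,0} = 2
G(22) = mex{1,1,1,1} = 0
G(23) = mex{2,1,1,1} = 0
G(24) = mex{2,2,1,1} = 0
G(25) = mex{2,2,2,1} = 0
G_C(25) = 0.
Combined Grundy value = 0 ⊕ 1 ⊕ 0 = 1.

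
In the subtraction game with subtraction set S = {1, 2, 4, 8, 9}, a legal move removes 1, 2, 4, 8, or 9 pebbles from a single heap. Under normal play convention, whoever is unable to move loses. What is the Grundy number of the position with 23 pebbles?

n :  0  1  2  3  4  5  6  7  8  9 10 11 12 13 14 15 16 17 18 19 20 21 22 23
G :  0  1  2  0  1  2  0  1  2  3  4  5  3  0  1  2  0  1  2  0  1  2  3  4

4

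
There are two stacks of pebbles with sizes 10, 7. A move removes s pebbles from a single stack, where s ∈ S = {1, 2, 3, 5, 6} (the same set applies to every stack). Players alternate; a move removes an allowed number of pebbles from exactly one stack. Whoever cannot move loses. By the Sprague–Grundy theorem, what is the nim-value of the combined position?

1

All stacks use S = {1, 2, 3, 5, 6}:
n :  0  1  2  3  4  5  6  7  8  9 10
G :  0  1  2  3  0  1  2  3  0  1  2
Stack A: G(10) = 2.
Stack B: G(7) = 3.
Combined Grundy value = 2 ⊕ 3 = 1.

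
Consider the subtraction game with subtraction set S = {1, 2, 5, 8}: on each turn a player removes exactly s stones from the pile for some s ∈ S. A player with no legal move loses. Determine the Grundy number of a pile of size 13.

1

G(0) = 0
G(1) = mex{0} = 1
G(2) = mex{1,0} = 2
G(3) = mex{2,1} = 0
G(4) = mex{0,2} = 1
G(5) = mex{1,0,0} = 2
G(6) = mex{2,1,1} = 0
G(7) = mex{0,2,2} = 1
G(8) = mex{1,0,0,0} = 2
G(9) = mex{2,1,1,1} = 0
G(10) = mex{0,2,2,2} = 1
G(11) = mex{1,0,0,0} = 2
G(12) = mex{2,1,1,1} = 0
G(13) = mex{0,2,2,2} = 1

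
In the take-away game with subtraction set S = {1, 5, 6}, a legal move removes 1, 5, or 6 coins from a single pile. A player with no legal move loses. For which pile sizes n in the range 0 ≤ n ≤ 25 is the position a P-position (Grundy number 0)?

0, 2, 4, 11, 13, 15, 22, 24

G(0) = 0
G(1) = mex{0} = 1
G(2) = mex{1} = 0
G(3) = mex{0} = 1
G(4) = mex{1} = 0
G(5) = mex{0,0} = 1
G(6) = mex{1,1,0} = 2
G(7) = mex{2,0,1} = 3
G(8) = mex{3,1,0} = 2
G(9) = mex{2,0,1} = 3
G(10) = mex{3,1,0} = 2
G(11) = mex{2,2,1} = 0
G(12) = mex{0,3,2} = 1
G(13) = mex{1,2,3} = 0
G(14) = mex{0,3,2} = 1
G(15) = mex{1,2,3} = 0
G(16) = mex{0,0,2} = 1
G(17) = mex{1,1,0} = 2
G(18) = mex{2,0,1} = 3
G(19) = mex{3,1,0} = 2
G(20) = mex{2,0,1} = 3
G(21) = mex{3,1,0} = 2
G(22) = mex{2,2,1} = 0
G(23) = mex{0,3,2} = 1
G(24) = mex{1,2,3} = 0
G(25) = mex{0,3,2} = 1
P-positions are exactly the n with G(n) = 0.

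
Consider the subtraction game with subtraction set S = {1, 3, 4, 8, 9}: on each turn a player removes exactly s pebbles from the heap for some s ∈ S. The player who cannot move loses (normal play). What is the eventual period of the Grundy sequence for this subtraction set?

12

n :  0  1  2  3  4  5  6  7  8  9 10 11 12 13 14 15 16 17 18 19 20 21 22 23 24 25
G :  0  1  0  1  2  3  2  0  1  4  3  2  0  1  0  1  2  3  2  0  1  4  3  2  0  1
G(n+12) = G(n) holds for n = 0,…,8 (a full window of length max(S) = 9), so the sequence is purely periodic with period 12.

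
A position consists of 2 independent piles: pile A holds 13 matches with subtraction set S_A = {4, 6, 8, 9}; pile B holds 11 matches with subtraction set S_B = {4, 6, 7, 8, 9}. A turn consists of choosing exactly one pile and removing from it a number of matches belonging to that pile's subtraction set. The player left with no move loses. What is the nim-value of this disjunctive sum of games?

2

Pile A, S = {4, 6, 8, 9}:
G(0) = 0
G(1) = mex{} = 0
G(2) = mex{} = 0
G(3) = mex{} = 0
G(4) = mex{0} = 1
G(5) = mex{0} = 1
G(6) = mex{0,0} = 1
G(7) = mex{0,0} = 1
G(8) = mex{1,0,0} = 2
G(9) = mex{1,0,0,0} = 2
G(10) = mex{1,1,0,0} = 2
G(11) = mex{1,1,0,0} = 2
G(12) = mex{2,1,1,0} = 3
G(13) = mex{2,1,1,1} = 0
G_A(13) = 0.
Pile B, S = {4, 6, 7, 8, 9}:
G(0) = 0
G(1) = mex{} = 0
G(2) = mex{} = 0
G(3) = mex{} = 0
G(4) = mex{0} = 1
G(5) = mex{0} = 1
G(6) = mex{0,0} = 1
G(7) = mex{0,0,0} = 1
G(8) = mex{1,0,0,0} = 2
G(9) = mex{1,0,0,0,0} = 2
G(10) = mex{1,1,0,0,0} = 2
G(11) = mex{1,1,1,0,0} = 2
G_B(11) = 2.
Combined Grundy value = 0 ⊕ 2 = 2.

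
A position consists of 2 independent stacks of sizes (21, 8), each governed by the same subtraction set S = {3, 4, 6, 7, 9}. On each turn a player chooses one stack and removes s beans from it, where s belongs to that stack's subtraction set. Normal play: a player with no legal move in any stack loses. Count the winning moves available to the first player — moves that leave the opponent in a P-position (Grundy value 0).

All stacks use S = {3, 4, 6, 7, 9}:
G(0) = 0
G(1) = mex{} = 0
G(2) = mex{} = 0
G(3) = mex{0} = 1
G(4) = mex{0,0} = 1
G(5) = mex{0,0} = 1
G(6) = mex{1,0,0} = 2
G(7) = mex{1,1,0,0} = 2
G(8) = mex{1,1,0,0} = 2
G(9) = mex{2,1,1,0,0} = 3
G(10) = mex{2,2,1,1,0} = 3
G(11) = mex{2,2,1,1,0} = 3
G(12) = mex{3,2,2,1,1} = 0
G(13) = mex{3,3,2,2,1} = 0
G(14) = mex{3,3,2,2,1} = 0
G(15) = mex{0,3,3,2,2} = 1
G(16) = mex{0,0,3,3,2} = 1
G(17) = mex{0,0,3,3,2} = 1
G(18) = mex{1,0,0,3,3} = 2
G(19) = mex{1,1,0,0,3} = 2
G(20) = mex{1,1,0,0,3} = 2
G(21) = mex{2,1,1,0,0} = 3
Stack A: G(21) = 3.
Stack B: G(8) = 2.
Combined Grundy value = 3 ⊕ 2 = 1.
A winning move leaves total XOR = 0, i.e. changes one component's Grundy value g to g ⊕ X where X is the current total.
Stack A: need g' = 3⊕1 = 2. Options: 21−3→G=2, 21−4→G=1, 21−6→G=1, 21−7→G=0, 21−9→G=0. Hits: 1.
Stack B: need g' = 2⊕1 = 3. Options: 8−3→G=1, 8−4→G=1, 8−6→G=0, 8−7→G=0. Hits: 0.

1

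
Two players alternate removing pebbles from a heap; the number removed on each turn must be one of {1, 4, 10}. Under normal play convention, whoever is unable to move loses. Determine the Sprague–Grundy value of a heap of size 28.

n :  0  1  2  3  4  5  6  7  8  9 10 11 12 13 14 15 16 17 18 19 20 21 22 23 24 25 26 27 28
G :  0  1  0  1  2  0  1  0  1  2  3  2  3  0  1  3  0  1  0  1  2  0  1  2  0  1  2  0  1

1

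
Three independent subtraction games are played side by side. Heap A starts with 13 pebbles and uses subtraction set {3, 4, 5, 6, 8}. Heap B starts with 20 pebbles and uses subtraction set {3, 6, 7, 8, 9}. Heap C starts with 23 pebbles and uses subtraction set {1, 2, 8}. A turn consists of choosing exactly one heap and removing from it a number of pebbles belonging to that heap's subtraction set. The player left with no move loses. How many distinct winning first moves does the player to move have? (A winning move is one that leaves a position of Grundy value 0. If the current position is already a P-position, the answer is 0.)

Heap A, S = {3, 4, 5, 6, 8}:
G(0) = 0
G(1) = mex{} = 0
G(2) = mex{} = 0
G(3) = mex{0} = 1
G(4) = mex{0,0} = 1
G(5) = mex{0,0,0} = 1
G(6) = mex{1,0,0,0} = 2
G(7) = mex{1,1,0,0} = 2
G(8) = mex{1,1,1,0,0} = 2
G(9) = mex{2,1,1,1,0} = 3
G(10) = mex{2,2,1,1,0} = 3
G(11) = mex{2,2,2,1,1} = 0
G(12) = mex{3,2,2,2,1} = 0
G(13) = mex{3,3,2,2,1} = 0
G_A(13) = 0.
Heap B, S = {3, 6, 7, 8, 9}:
n :  0  1  2  3  4  5  6  7  8  9 10 11 12 13 14 15 16 17 18 19 20
G :  0  0  0  1  1  1  2  2  2  3  3  3  0  0  0  1  1  1  2  2  2
G_B(20) = 2.
Heap C, S = {1, 2, 8}:
G(0) = 0
G(1) = mex{0} = 1
G(2) = mex{1,0} = 2
G(3) = mex{2,1} = 0
G(4) = mex{0,2} = 1
G(5) = mex{1,0} = 2
G(6) = mex{2,1} = 0
G(7) = mex{0,2} = 1
G(8) = mex{1,0,0} = 2
G(9) = mex{2,1,1} = 0
G(10) = mex{0,2,2} = 1
G(11) = mex{1,0,0} = 2
G(12) = mex{2,1,1} = 0
G(13) = mex{0,2,2} = 1
G(14) = mex{1,0,0} = 2
G(15) = mex{2,1,1} = 0
G(16) = mex{0,2,2} = 1
G(17) = mex{1,0,0} = 2
G(18) = mex{2,1,1} = 0
G(19) = mex{0,2,2} = 1
G(20) = mex{1,0,0} = 2
G(21) = mex{2,1,1} = 0
G(22) = mex{0,2,2} = 1
G(23) = mex{1,0,0} = 2
G_C(23) = 2.
Combined Grundy value = 0 ⊕ 2 ⊕ 2 = 0.
A winning move leaves total XOR = 0, i.e. changes one component's Grundy value g to g ⊕ X where X is the current total.
Heap A: target g' = 0⊕0 = 0, but every legal move changes the Grundy value (mex property), so 0 moves.
Heap B: target g' = 2⊕0 = 2, but every legal move changes the Grundy value (mex property), so 0 moves.
Heap C: target g' = 2⊕0 = 2, but every legal move changes the Grundy value (mex property), so 0 moves.

0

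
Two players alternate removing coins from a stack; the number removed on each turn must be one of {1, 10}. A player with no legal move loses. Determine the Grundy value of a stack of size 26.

0

G(0) = 0
G(1) = mex{0} = 1
G(2) = mex{1} = 0
G(3) = mex{0} = 1
G(4) = mex{1} = 0
G(5) = mex{0} = 1
G(6) = mex{1} = 0
G(7) = mex{0} = 1
G(8) = mex{1} = 0
G(9) = mex{0} = 1
G(10) = mex{1,0} = 2
G(11) = mex{2,1} = 0
G(12) = mex{0,0} = 1
G(13) = mex{1,1} = 0
G(14) = mex{0,0} = 1
G(15) = mex{1,1} = 0
G(16) = mex{0,0} = 1
G(17) = mex{1,1} = 0
G(18) = mex{0,0} = 1
G(19) = mex{1,1} = 0
G(20) = mex{0,2} = 1
G(21) = mex{1,0} = 2
G(22) = mex{2,1} = 0
G(23) = mex{0,0} = 1
G(24) = mex{1,1} = 0
G(25) = mex{0,0} = 1
G(26) = mex{1,1} = 0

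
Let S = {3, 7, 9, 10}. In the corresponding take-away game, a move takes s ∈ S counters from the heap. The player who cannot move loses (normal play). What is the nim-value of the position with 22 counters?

G(0) = 0
G(1) = mex{} = 0
G(2) = mex{} = 0
G(3) = mex{0} = 1
G(4) = mex{0} = 1
G(5) = mex{0} = 1
G(6) = mex{1} = 0
G(7) = mex{1,0} = 2
G(8) = mex{1,0} = 2
G(9) = mex{0,0,0} = 1
G(10) = mex{2,1,0,0} = 3
G(11) = mex{2,1,0,0} = 3
G(12) = mex{1,1,1,0} = 2
G(13) = mex{3,0,1,1} = 2
G(14) = mex{3,2,1,1} = 0
G(15) = mex{2,2,0,1} = 3
G(16) = mex{2,1,2,0} = 3
G(17) = mex{0,3,2,2} = 1
G(18) = mex{3,3,1,2} = 0
G(19) = mex{3,2,3,1} = 0
G(20) = mex{1,2,3,3} = 0
G(21) = mex{0,0,2,3} = 1
G(22) = mex{0,3,2,2} = 1

1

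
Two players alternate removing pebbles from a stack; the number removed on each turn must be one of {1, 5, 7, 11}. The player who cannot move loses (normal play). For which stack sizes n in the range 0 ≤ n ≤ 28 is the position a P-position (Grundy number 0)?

G(0) = 0
G(1) = mex{0} = 1
G(2) = mex{1} = 0
G(3) = mex{0} = 1
G(4) = mex{1} = 0
G(5) = mex{0,0} = 1
G(6) = mex{1,1} = 0
G(7) = mex{0,0,0} = 1
G(8) = mex{1,1,1} = 0
G(9) = mex{0,0,0} = 1
G(10) = mex{1,1,1} = 0
G(11) = mex{0,0,0,0} = 1
G(12) = mex{1,1,1,1} = 0
G(13) = mex{0,0,0,0} = 1
G(14) = mex{1,1,1,1} = 0
G(15) = mex{0,0,0,0} = 1
G(16) = mex{1,1,1,1} = 0
G(17) = mex{0,0,0,0} = 1
G(18) = mex{1,1,1,1} = 0
G(19) = mex{0,0,0,0} = 1
G(20) = mex{1,1,1,1} = 0
G(21) = mex{0,0,0,0} = 1
G(22) = mex{1,1,1,1} = 0
G(23) = mex{0,0,0,0} = 1
G(24) = mex{1,1,1,1} = 0
G(25) = mex{0,0,0,0} = 1
G(26) = mex{1,1,1,1} = 0
G(27) = mex{0,0,0,0} = 1
G(28) = mex{1,1,1,1} = 0
P-positions are exactly the n with G(n) = 0.

0, 2, 4, 6, 8, 10, 12, 14, 16, 18, 20, 22, 24, 26, 28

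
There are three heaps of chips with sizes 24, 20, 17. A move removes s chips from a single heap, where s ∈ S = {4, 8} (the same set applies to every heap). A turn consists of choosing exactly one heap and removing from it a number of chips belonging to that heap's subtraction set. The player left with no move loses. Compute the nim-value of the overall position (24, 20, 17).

All heaps use S = {4, 8}:
n :  0  1  2  3  4  5  6  7  8  9 10 11 12 13 14 15 16 17 18 19 20 21 22 23 24
G :  0  0  0  0  1  1  1  1  2  2  2  2  0  0  0  0  1  1  1  1  2  2  2  2  0
Heap A: G(24) = 0.
Heap B: G(20) = 2.
Heap C: G(17) = 1.
Combined Grundy value = 0 ⊕ 2 ⊕ 1 = 3.

3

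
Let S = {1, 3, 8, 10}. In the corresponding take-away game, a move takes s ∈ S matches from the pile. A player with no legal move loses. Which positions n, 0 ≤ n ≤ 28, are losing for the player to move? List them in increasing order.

0, 2, 4, 6, 11, 13, 15, 17, 22, 24, 26, 28

n :  0  1  2  3  4  5  6  7  8  9 10 11 12 13 14 15 16 17 18 19 20 21 22 23 24 25 26 27 28
G :  0  1  0  1  0  1  0  1  2  3  2  0  1  0  1  0  1  0  1  2  3  2  0  1  0  1  0  1  0
P-positions are exactly the n with G(n) = 0.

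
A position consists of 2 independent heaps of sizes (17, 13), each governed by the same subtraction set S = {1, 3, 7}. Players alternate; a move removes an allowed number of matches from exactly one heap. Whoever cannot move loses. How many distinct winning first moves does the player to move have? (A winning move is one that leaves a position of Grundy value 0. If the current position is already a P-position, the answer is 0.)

0

All heaps use S = {1, 3, 7}:
n :  0  1  2  3  4  5  6  7  8  9 10 11 12 13 14 15 16 17
G :  0  1  0  1  0  1  0  1  0  1  0  1  0  1  0  1  0  1
Heap A: G(17) = 1.
Heap B: G(13) = 1.
Combined Grundy value = 1 ⊕ 1 = 0.
A winning move leaves total XOR = 0, i.e. changes one component's Grundy value g to g ⊕ X where X is the current total.
Heap A: target g' = 1⊕0 = 1, but every legal move changes the Grundy value (mex property), so 0 moves.
Heap B: target g' = 1⊕0 = 1, but every legal move changes the Grundy value (mex property), so 0 moves.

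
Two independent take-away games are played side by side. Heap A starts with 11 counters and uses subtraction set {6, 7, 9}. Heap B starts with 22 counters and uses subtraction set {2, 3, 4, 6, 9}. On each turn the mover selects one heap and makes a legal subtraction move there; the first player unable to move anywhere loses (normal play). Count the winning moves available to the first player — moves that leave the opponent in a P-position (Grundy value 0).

Heap A, S = {6, 7, 9}:
n :  0  1  2  3  4  5  6  7  8  9 10 11
G :  0  0  0  0  0  0  1  1  1  1  1  1
G_A(11) = 1.
Heap B, S = {2, 3, 4, 6, 9}:
G(0) = 0
G(1) = mex{} = 0
G(2) = mex{0} = 1
G(3) = mex{0,0} = 1
G(4) = mex{1,0,0} = 2
G(5) = mex{1,1,0} = 2
G(6) = mex{2,1,1,0} = 3
G(7) = mex{2,2,1,0} = 3
G(8) = mex{3,2,2,1} = 0
G(9) = mex{3,3,2,1,0} = 4
G(10) = mex{0,3,3,2,0} = 1
G(11) = mex{4,0,3,2,1} = 5
G(12) = mex{1,4,0,3,1} = 2
G(13) = mex{5,1,4,3,2} = 0
G(14) = mex{2,5,1,0,2} = 3
G(15) = mex{0,2,5,4,3} = 1
G(16) = mex{3,0,2,1,3} = 4
G(17) = mex{1,3,0,5,0} = 2
G(18) = mex{4,1,3,2,4} = 0
G(19) = mex{2,4,1,0,1} = 3
G(20) = mex{0,2,4,3,5} = 1
G(21) = mex{3,0,2,1,2} = 4
G(22) = mex{1,3,0,4,0} = 2
G_B(22) = 2.
Combined Grundy value = 1 ⊕ 2 = 3.
A winning move leaves total XOR = 0, i.e. changes one component's Grundy value g to g ⊕ X where X is the current total.
Heap A: need g' = 1⊕3 = 2. Options: 11−6→G=0, 11−7→G=0, 11−9→G=0. Hits: 0.
Heap B: need g' = 2⊕3 = 1. Options: 22−2→G=1, 22−3→G=3, 22−4→G=0, 22−6→G=4, 22−9→G=0. Hits: 1.

1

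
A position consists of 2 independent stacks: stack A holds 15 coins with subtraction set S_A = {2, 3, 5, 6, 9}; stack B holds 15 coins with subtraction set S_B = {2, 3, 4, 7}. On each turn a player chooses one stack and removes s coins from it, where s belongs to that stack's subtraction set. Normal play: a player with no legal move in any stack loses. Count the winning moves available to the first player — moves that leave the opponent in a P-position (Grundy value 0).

0

Stack A, S = {2, 3, 5, 6, 9}:
G(0) = 0
G(1) = mex{} = 0
G(2) = mex{0} = 1
G(3) = mex{0,0} = 1
G(4) = mex{1,0} = 2
G(5) = mex{1,1,0} = 2
G(6) = mex{2,1,0,0} = 3
G(7) = mex{2,2,1,0} = 3
G(8) = mex{3,2,1,1} = 0
G(9) = mex{3,3,2,1,0} = 4
G(10) = mex{0,3,2,2,0} = 1
G(11) = mex{4,0,3,2,1} = 5
G(12) = mex{1,4,3,3,1} = 0
G(13) = mex{5,1,0,3,2} = 4
G(14) = mex{0,5,4,0,2} = 1
G(15) = mex{4,0,1,4,3} = 2
G_A(15) = 2.
Stack B, S = {2, 3, 4, 7}:
G(0) = 0
G(1) = mex{} = 0
G(2) = mex{0} = 1
G(3) = mex{0,0} = 1
G(4) = mex{1,0,0} = 2
G(5) = mex{1,1,0} = 2
G(6) = mex{2,1,1} = 0
G(7) = mex{2,2,1,0} = 3
G(8) = mex{0,2,2,0} = 1
G(9) = mex{3,0,2,1} = 4
G(10) = mex{1,3,0,1} = 2
G(11) = mex{4,1,3,2} = 0
G(12) = mex{2,4,1,2} = 0
G(13) = mex{0,2,4,0} = 1
G(14) = mex{0,0,2,3} = 1
G(15) = mex{1,0,0,1} = 2
G_B(15) = 2.
Combined Grundy value = 2 ⊕ 2 = 0.
A winning move leaves total XOR = 0, i.e. changes one component's Grundy value g to g ⊕ X where X is the current total.
Stack A: target g' = 2⊕0 = 2, but every legal move changes the Grundy value (mex property), so 0 moves.
Stack B: target g' = 2⊕0 = 2, but every legal move changes the Grundy value (mex property), so 0 moves.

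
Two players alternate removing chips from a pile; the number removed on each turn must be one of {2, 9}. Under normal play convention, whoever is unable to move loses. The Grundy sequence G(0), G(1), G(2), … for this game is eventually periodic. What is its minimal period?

n :  0  1  2  3  4  5  6  7  8  9 10 11 12 13 14 15 16 17 18 19 20 21 22 23
G :  0  0  1  1  0  0  1  1  0  2  1  0  0  1  1  0  0  1  1  0  2  1  0  0
G(n+11) = G(n) holds for n = 0,…,8 (a full window of length max(S) = 9), so the sequence is purely periodic with period 11.

11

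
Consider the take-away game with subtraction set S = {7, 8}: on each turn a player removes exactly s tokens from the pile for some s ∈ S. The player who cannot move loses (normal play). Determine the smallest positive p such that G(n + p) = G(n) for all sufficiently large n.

15

G(0) = 0
G(1) = mex{} = 0
G(2) = mex{} = 0
G(3) = mex{} = 0
G(4) = mex{} = 0
G(5) = mex{} = 0
G(6) = mex{} = 0
G(7) = mex{0} = 1
G(8) = mex{0,0} = 1
G(9) = mex{0,0} = 1
G(10) = mex{0,0} = 1
G(11) = mex{0,0} = 1
G(12) = mex{0,0} = 1
G(13) = mex{0,0} = 1
G(14) = mex{1,0} = 2
G(15) = mex{1,1} = 0
G(16) = mex{1,1} = 0
G(17) = mex{1,1} = 0
G(18) = mex{1,1} = 0
G(19) = mex{1,1} = 0
G(20) = mex{1,1} = 0
G(21) = mex{2,1} = 0
G(22) = mex{0,2} = 1
G(23) = mex{0,0} = 1
G(24) = mex{0,0} = 1
G(25) = mex{0,0} = 1
G(26) = mex{0,0} = 1
G(27) = mex{0,0} = 1
G(28) = mex{0,0} = 1
G(29) = mex{1,0} = 2
G(30) = mex{1,1} = 0
G(31) = mex{1,1} = 0
G(n+15) = G(n) holds for n = 0,…,7 (a full window of length max(S) = 8), so the sequence is purely periodic with period 15.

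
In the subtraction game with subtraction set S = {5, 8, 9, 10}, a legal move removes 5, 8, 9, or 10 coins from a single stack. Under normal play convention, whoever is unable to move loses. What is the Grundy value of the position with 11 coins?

2

n :  0  1  2  3  4  5  6  7  8  9 10 11
G :  0  0  0  0  0  1  1  1  1  1  2  2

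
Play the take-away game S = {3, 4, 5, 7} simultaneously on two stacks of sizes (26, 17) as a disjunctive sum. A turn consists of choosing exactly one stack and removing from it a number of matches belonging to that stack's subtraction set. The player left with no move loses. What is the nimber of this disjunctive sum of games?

All stacks use S = {3, 4, 5, 7}:
G(0) = 0
G(1) = mex{} = 0
G(2) = mex{} = 0
G(3) = mex{0} = 1
G(4) = mex{0,0} = 1
G(5) = mex{0,0,0} = 1
G(6) = mex{1,0,0} = 2
G(7) = mex{1,1,0,0} = 2
G(8) = mex{1,1,1,0} = 2
G(9) = mex{2,1,1,0} = 3
G(10) = mex{2,2,1,1} = 0
G(11) = mex{2,2,2,1} = 0
G(12) = mex{3,2,2,1} = 0
G(13) = mex{0,3,2,2} = 1
G(14) = mex{0,0,3,2} = 1
G(15) = mex{0,0,0,2} = 1
G(16) = mex{1,0,0,3} = 2
G(17) = mex{1,1,0,0} = 2
G(18) = mex{1,1,1,0} = 2
G(19) = mex{2,1,1,0} = 3
G(20) = mex{2,2,1,1} = 0
G(21) = mex{2,2,2,1} = 0
G(22) = mex{3,2,2,1} = 0
G(23) = mex{0,3,2,2} = 1
G(24) = mex{0,0,3,2} = 1
G(25) = mex{0,0,0,2} = 1
G(26) = mex{1,0,0,3} = 2
Stack A: G(26) = 2.
Stack B: G(17) = 2.
Combined Grundy value = 2 ⊕ 2 = 0.

0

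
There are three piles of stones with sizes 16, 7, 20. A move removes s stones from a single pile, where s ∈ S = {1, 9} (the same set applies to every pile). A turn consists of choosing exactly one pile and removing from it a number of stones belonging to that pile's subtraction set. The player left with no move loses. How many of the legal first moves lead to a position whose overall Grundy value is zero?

5

All piles use S = {1, 9}:
G(0) = 0
G(1) = mex{0} = 1
G(2) = mex{1} = 0
G(3) = mex{0} = 1
G(4) = mex{1} = 0
G(5) = mex{0} = 1
G(6) = mex{1} = 0
G(7) = mex{0} = 1
G(8) = mex{1} = 0
G(9) = mex{0,0} = 1
G(10) = mex{1,1} = 0
G(11) = mex{0,0} = 1
G(12) = mex{1,1} = 0
G(13) = mex{0,0} = 1
G(14) = mex{1,1} = 0
G(15) = mex{0,0} = 1
G(16) = mex{1,1} = 0
G(17) = mex{0,0} = 1
G(18) = mex{1,1} = 0
G(19) = mex{0,0} = 1
G(20) = mex{1,1} = 0
Pile A: G(16) = 0.
Pile B: G(7) = 1.
Pile C: G(20) = 0.
Combined Grundy value = 0 ⊕ 1 ⊕ 0 = 1.
A winning move leaves total XOR = 0, i.e. changes one component's Grundy value g to g ⊕ X where X is the current total.
Pile A: need g' = 0⊕1 = 1. Options: 16−1→G=1, 16−9→G=1. Hits: 2.
Pile B: need g' = 1⊕1 = 0. Options: 7−1→G=0. Hits: 1.
Pile C: need g' = 0⊕1 = 1. Options: 20−1→G=1, 20−9→G=1. Hits: 2.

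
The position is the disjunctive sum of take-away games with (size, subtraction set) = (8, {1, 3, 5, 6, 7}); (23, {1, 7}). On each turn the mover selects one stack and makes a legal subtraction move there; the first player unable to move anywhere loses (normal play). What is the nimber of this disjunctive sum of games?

Stack A, S = {1, 3, 5, 6, 7}:
G(0) = 0
G(1) = mex{0} = 1
G(2) = mex{1} = 0
G(3) = mex{0,0} = 1
G(4) = mex{1,1} = 0
G(5) = mex{0,0,0} = 1
G(6) = mex{1,1,1,0} = 2
G(7) = mex{2,0,0,1,0} = 3
G(8) = mex{3,1,1,0,1} = 2
G_A(8) = 2.
Stack B, S = {1, 7}:
n :  0  1  2  3  4  5  6  7  8  9 10 11 12 13 14 15 16 17 18 19 20 21 22 23
G :  0  1  0  1  0  1  0  1  0  1  0  1  0  1  0  1  0  1  0  1  0  1  0  1
G_B(23) = 1.
Combined Grundy value = 2 ⊕ 1 = 3.

3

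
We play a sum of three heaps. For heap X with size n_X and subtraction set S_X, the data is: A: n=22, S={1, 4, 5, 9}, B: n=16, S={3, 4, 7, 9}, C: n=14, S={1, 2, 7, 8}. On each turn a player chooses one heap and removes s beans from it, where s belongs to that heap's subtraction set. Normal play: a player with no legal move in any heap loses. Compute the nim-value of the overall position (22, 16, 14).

1

Heap A, S = {1, 4, 5, 9}:
G(0) = 0
G(1) = mex{0} = 1
G(2) = mex{1} = 0
G(3) = mex{0} = 1
G(4) = mex{1,0} = 2
G(5) = mex{2,1,0} = 3
G(6) = mex{3,0,1} = 2
G(7) = mex{2,1,0} = 3
G(8) = mex{3,2,1} = 0
G(9) = mex{0,3,2,0} = 1
G(10) = mex{1,2,3,1} = 0
G(11) = mex{0,3,2,0} = 1
G(12) = mex{1,0,3,1} = 2
G(13) = mex{2,1,0,2} = 3
G(14) = mex{3,0,1,3} = 2
G(15) = mex{2,1,0,2} = 3
G(16) = mex{3,2,1,3} = 0
G(17) = mex{0,3,2,0} = 1
G(18) = mex{1,2,3,1} = 0
G(19) = mex{0,3,2,0} = 1
G(20) = mex{1,0,3,1} = 2
G(21) = mex{2,1,0,2} = 3
G(22) = mex{3,0,1,3} = 2
G_A(22) = 2.
Heap B, S = {3, 4, 7, 9}:
G(0) = 0
G(1) = mex{} = 0
G(2) = mex{} = 0
G(3) = mex{0} = 1
G(4) = mex{0,0} = 1
G(5) = mex{0,0} = 1
G(6) = mex{1,0} = 2
G(7) = mex{1,1,0} = 2
G(8) = mex{1,1,0} = 2
G(9) = mex{2,1,0,0} = 3
G(10) = mex{2,2,1,0} = 3
G(11) = mex{2,2,1,0} = 3
G(12) = mex{3,2,1,1} = 0
G(13) = mex{3,3,2,1} = 0
G(14) = mex{3,3,2,1} = 0
G(15) = mex{0,3,2,2} = 1
G(16) = mex{0,0,3,2} = 1
G_B(16) = 1.
Heap C, S = {1, 2, 7, 8}:
n :  0  1  2  3  4  5  6  7  8  9 10 11 12 13 14
G :  0  1  2  0  1  2  0  1  2  0  1  2  0  1  2
G_C(14) = 2.
Combined Grundy value = 2 ⊕ 1 ⊕ 2 = 1.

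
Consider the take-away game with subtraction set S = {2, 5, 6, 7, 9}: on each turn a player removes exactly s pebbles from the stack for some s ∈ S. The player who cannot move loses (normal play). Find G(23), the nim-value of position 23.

G(0) = 0
G(1) = mex{} = 0
G(2) = mex{0} = 1
G(3) = mex{0} = 1
G(4) = mex{1} = 0
G(5) = mex{1,0} = 2
G(6) = mex{0,0,0} = 1
G(7) = mex{2,1,0,0} = 3
G(8) = mex{1,1,1,0} = 2
G(9) = mex{3,0,1,1,0} = 2
G(10) = mex{2,2,0,1,0} = 3
G(11) = mex{2,1,2,0,1} = 3
G(12) = mex{3,3,1,2,1} = 0
G(13) = mex{3,2,3,1,0} = 4
G(14) = mex{0,2,2,3,2} = 1
G(15) = mex{4,3,2,2,1} = 0
G(16) = mex{1,3,3,2,3} = 0
G(17) = mex{0,0,3,3,2} = 1
G(18) = mex{0,4,0,3,2} = 1
G(19) = mex{1,1,4,0,3} = 2
G(20) = mex{1,0,1,4,3} = 2
G(21) = mex{2,0,0,1,0} = 3
G(22) = mex{2,1,0,0,4} = 3
G(23) = mex{3,1,1,0,1} = 2

2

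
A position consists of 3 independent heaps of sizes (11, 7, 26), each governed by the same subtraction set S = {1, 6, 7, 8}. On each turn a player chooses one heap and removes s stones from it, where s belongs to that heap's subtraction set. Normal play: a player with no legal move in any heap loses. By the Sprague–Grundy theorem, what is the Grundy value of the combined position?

All heaps use S = {1, 6, 7, 8}:
G(0) = 0
G(1) = mex{0} = 1
G(2) = mex{1} = 0
G(3) = mex{0} = 1
G(4) = mex{1} = 0
G(5) = mex{0} = 1
G(6) = mex{1,0} = 2
G(7) = mex{2,1,0} = 3
G(8) = mex{3,0,1,0} = 2
G(9) = mex{2,1,0,1} = 3
G(10) = mex{3,0,1,0} = 2
G(11) = mex{2,1,0,1} = 3
G(12) = mex{3,2,1,0} = 4
G(13) = mex{4,3,2,1} = 0
G(14) = mex{0,2,3,2} = 1
G(15) = mex{1,3,2,3} = 0
G(16) = mex{0,2,3,2} = 1
G(17) = mex{1,3,2,3} = 0
G(18) = mex{0,4,3,2} = 1
G(19) = mex{1,0,4,3} = 2
G(20) = mex{2,1,0,4} = 3
G(21) = mex{3,0,1,0} = 2
G(22) = mex{2,1,0,1} = 3
G(23) = mex{3,0,1,0} = 2
G(24) = mex{2,1,0,1} = 3
G(25) = mex{3,2,1,0} = 4
G(26) = mex{4,3,2,1} = 0
Heap A: G(11) = 3.
Heap B: G(7) = 3.
Heap C: G(26) = 0.
Combined Grundy value = 3 ⊕ 3 ⊕ 0 = 0.

0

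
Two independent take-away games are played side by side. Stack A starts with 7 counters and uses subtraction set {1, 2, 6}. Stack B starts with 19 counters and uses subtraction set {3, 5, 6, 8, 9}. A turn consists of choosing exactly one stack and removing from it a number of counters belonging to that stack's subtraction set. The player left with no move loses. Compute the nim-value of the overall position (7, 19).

2

Stack A, S = {1, 2, 6}:
n : 0 1 2 3 4 5 6 7
G : 0 1 2 0 1 2 3 0
G_A(7) = 0.
Stack B, S = {3, 5, 6, 8, 9}:
G(0) = 0
G(1) = mex{} = 0
G(2) = mex{} = 0
G(3) = mex{0} = 1
G(4) = mex{0} = 1
G(5) = mex{0,0} = 1
G(6) = mex{1,0,0} = 2
G(7) = mex{1,0,0} = 2
G(8) = mex{1,1,0,0} = 2
G(9) = mex{2,1,1,0,0} = 3
G(10) = mex{2,1,1,0,0} = 3
G(11) = mex{2,2,1,1,0} = 3
G(12) = mex{3,2,2,1,1} = 0
G(13) = mex{3,2,2,1,1} = 0
G(14) = mex{3,3,2,2,1} = 0
G(15) = mex{0,3,3,2,2} = 1
G(16) = mex{0,3,3,2,2} = 1
G(17) = mex{0,0,3,3,2} = 1
G(18) = mex{1,0,0,3,3} = 2
G(19) = mex{1,0,0,3,3} = 2
G_B(19) = 2.
Combined Grundy value = 0 ⊕ 2 = 2.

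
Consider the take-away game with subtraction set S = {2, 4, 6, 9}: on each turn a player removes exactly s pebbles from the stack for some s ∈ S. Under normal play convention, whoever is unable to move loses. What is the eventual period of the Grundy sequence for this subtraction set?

G(0) = 0
G(1) = mex{} = 0
G(2) = mex{0} = 1
G(3) = mex{0} = 1
G(4) = mex{1,0} = 2
G(5) = mex{1,0} = 2
G(6) = mex{2,1,0} = 3
G(7) = mex{2,1,0} = 3
G(8) = mex{3,2,1} = 0
G(9) = mex{3,2,1,0} = 4
G(10) = mex{0,3,2,0} = 1
G(11) = mex{4,3,2,1} = 0
G(12) = mex{1,0,3,1} = 2
G(13) = mex{0,4,3,2} = 1
G(14) = mex{2,1,0,2} = 3
G(15) = mex{1,0,4,3} = 2
G(16) = mex{3,2,1,3} = 0
G(17) = mex{2,1,0,0} = 3
G(18) = mex{0,3,2,4} = 1
G(19) = mex{3,2,1,1} = 0
G(20) = mex{1,0,3,0} = 2
G(21) = mex{0,3,2,2} = 1
G(22) = mex{2,1,0,1} = 3
G(23) = mex{1,0,3,3} = 2
G(24) = mex{3,2,1,2} = 0
G(25) = mex{2,1,0,0} = 3
G(26) = mex{0,3,2,3} = 1
G(27) = mex{3,2,1,1} = 0
G(28) = mex{1,0,3,0} = 2
From n = 10 onward G(n+8) = G(n); since this holds over max(S) = 9 consecutive positions the period is 8 (pre-period 10).

8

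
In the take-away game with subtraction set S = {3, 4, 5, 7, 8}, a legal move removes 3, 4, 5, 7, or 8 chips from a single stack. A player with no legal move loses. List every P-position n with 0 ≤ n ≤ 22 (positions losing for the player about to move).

G(0) = 0
G(1) = mex{} = 0
G(2) = mex{} = 0
G(3) = mex{0} = 1
G(4) = mex{0,0} = 1
G(5) = mex{0,0,0} = 1
G(6) = mex{1,0,0} = 2
G(7) = mex{1,1,0,0} = 2
G(8) = mex{1,1,1,0,0} = 2
G(9) = mex{2,1,1,0,0} = 3
G(10) = mex{2,2,1,1,0} = 3
G(11) = mex{2,2,2,1,1} = 0
G(12) = mex{3,2,2,1,1} = 0
G(13) = mex{3,3,2,2,1} = 0
G(14) = mex{0,3,3,2,2} = 1
G(15) = mex{0,0,3,2,2} = 1
G(16) = mex{0,0,0,3,2} = 1
G(17) = mex{1,0,0,3,3} = 2
G(18) = mex{1,1,0,0,3} = 2
G(19) = mex{1,1,1,0,0} = 2
G(20) = mex{2,1,1,0,0} = 3
G(21) = mex{2,2,1,1,0} = 3
G(22) = mex{2,2,2,1,1} = 0
P-positions are exactly the n with G(n) = 0.

0, 1, 2, 11, 12, 13, 22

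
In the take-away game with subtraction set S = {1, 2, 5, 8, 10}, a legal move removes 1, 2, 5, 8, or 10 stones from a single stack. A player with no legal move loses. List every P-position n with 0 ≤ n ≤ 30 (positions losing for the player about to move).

n :  0  1  2  3  4  5  6  7  8  9 10 11 12 13 14 15 16 17 18 19 20 21 22 23 24 25 26 27 28 29 30
G :  0  1  2  0  1  2  0  1  2  0  1  2  0  1  2  0  1  2  0  1  2  0  1  2  0  1  2  0  1  2  0
P-positions are exactly the n with G(n) = 0.

0, 3, 6, 9, 12, 15, 18, 21, 24, 27, 30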